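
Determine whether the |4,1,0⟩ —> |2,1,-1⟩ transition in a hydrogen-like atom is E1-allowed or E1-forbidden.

Initial l = 1, final l = 1, so Δl = +0. E1 requires Δl = ±1: fails.
Δm_l = -1 − (0) = -1. E1 requires Δm_l = 0, ±1: passes.
The transition is electric-dipole forbidden.

forbidden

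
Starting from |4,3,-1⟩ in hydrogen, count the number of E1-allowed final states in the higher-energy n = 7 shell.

E1 requires Δl = ±1, so l_f ∈ {2, 4}; with 0 ≤ l_f ≤ n_f−1 = 6, the allowed l_f values are {2, 4}.
For l_f = 2: m_f ∈ {m_i−1, m_i, m_i+1} ∩ [−2, 2] = {-2, -1, 0} → 3 states.
For l_f = 4: m_f ∈ {m_i−1, m_i, m_i+1} ∩ [−4, 4] = {-2, -1, 0} → 3 states.
Total: 6.

6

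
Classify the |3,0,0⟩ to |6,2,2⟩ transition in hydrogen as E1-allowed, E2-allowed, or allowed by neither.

E2

Δl = 2 − 0 = +2; l_i + l_f = 2.
Δm_l = +2.
E1 (Δl = ±1, |Δm_l| ≤ 1): not satisfied.
E2 (Δl = 0,±2, l_i+l_f ≥ 2, |Δm_l| ≤ 2): satisfied.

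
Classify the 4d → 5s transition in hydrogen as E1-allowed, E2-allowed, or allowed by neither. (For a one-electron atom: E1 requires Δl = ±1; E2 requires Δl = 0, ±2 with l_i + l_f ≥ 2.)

E2

Δl = 0 − 2 = -2; l_i + l_f = 2.
E1 (Δl = ±1): not satisfied.
E2 (Δl = 0,±2, l_i+l_f ≥ 2): satisfied.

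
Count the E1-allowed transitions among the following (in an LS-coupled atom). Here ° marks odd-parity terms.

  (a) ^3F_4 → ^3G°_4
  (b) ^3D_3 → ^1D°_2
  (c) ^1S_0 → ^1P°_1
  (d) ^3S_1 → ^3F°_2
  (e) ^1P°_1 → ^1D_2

3

(a) allowed
(b) forbidden (ΔS fails)
(c) allowed
(d) forbidden (ΔL fails)
(e) allowed
Total allowed: 3 of 5.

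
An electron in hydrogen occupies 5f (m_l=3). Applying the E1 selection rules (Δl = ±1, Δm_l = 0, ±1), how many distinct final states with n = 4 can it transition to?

1

E1 requires Δl = ±1, so l_f ∈ {2, 4}; with 0 ≤ l_f ≤ n_f−1 = 3, the allowed l_f values are {2}.
For l_f = 2: m_f ∈ {m_i−1, m_i, m_i+1} ∩ [−2, 2] = {2} → 1 state.
Total: 1.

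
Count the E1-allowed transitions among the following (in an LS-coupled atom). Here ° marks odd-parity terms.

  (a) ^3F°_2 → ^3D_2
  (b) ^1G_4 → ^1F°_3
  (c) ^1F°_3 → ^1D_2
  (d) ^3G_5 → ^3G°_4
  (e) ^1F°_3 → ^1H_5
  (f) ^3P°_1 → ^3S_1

5

(a) allowed
(b) allowed
(c) allowed
(d) allowed
(e) forbidden (ΔL, ΔJ fail)
(f) allowed
Total allowed: 5 of 6.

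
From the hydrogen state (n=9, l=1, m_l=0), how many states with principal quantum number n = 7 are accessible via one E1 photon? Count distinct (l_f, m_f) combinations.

E1 requires Δl = ±1, so l_f ∈ {0, 2}; with 0 ≤ l_f ≤ n_f−1 = 6, the allowed l_f values are {0, 2}.
For l_f = 0: m_f ∈ {m_i−1, m_i, m_i+1} ∩ [−0, 0] = {0} → 1 state.
For l_f = 2: m_f ∈ {m_i−1, m_i, m_i+1} ∩ [−2, 2] = {-1, 0, 1} → 3 states.
Total: 4.

4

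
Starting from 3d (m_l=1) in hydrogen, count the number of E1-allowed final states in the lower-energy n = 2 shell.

2

E1 requires Δl = ±1, so l_f ∈ {1, 3}; with 0 ≤ l_f ≤ n_f−1 = 1, the allowed l_f values are {1}.
For l_f = 1: m_f ∈ {m_i−1, m_i, m_i+1} ∩ [−1, 1] = {0, 1} → 2 states.
Total: 2.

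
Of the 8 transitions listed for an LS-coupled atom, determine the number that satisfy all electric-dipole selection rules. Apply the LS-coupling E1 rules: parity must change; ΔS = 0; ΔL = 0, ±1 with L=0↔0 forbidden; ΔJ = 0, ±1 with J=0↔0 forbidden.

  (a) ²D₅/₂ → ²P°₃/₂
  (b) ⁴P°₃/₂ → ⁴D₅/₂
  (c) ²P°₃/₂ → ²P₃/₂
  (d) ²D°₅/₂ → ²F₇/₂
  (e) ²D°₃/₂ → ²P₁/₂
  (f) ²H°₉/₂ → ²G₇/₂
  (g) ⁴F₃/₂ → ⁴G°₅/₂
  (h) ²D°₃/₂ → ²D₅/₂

(a) allowed
(b) allowed
(c) allowed
(d) allowed
(e) allowed
(f) allowed
(g) allowed
(h) allowed
Total allowed: 8 of 8.

8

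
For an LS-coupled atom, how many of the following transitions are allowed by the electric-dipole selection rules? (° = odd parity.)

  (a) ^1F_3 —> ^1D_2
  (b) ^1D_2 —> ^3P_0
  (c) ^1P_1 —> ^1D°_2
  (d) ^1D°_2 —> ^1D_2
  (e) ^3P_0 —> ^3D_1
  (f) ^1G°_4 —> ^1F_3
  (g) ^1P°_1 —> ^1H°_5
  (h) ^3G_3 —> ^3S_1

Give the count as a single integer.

(a) forbidden (parity fails)
(b) forbidden (parity, ΔS, ΔJ fail)
(c) allowed
(d) allowed
(e) forbidden (parity fails)
(f) allowed
(g) forbidden (parity, ΔL, ΔJ fail)
(h) forbidden (parity, ΔL, ΔJ fail)
Total allowed: 3 of 8.

3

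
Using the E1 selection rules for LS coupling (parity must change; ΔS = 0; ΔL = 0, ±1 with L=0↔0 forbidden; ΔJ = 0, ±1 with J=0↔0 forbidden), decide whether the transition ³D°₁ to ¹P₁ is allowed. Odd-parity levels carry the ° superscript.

Reading off the term symbols: S 1→0, L 2→1, J 1→1, parity odd→even.
Parity must change: odd → even — ✓.
ΔS = 0: S: 1 → 0 — ✗.
ΔL = 0, ±1 (not L=0↔0): L: 2 → 1, ΔL = -1 — ✓.
ΔJ = 0, ±1 (not J=0↔0): J: 1 → 1, ΔJ = +0 — ✓.
Rule(s) violated: ΔS.

forbidden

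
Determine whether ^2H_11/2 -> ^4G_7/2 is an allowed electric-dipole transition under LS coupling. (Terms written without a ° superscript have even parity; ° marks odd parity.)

forbidden

Reading off the term symbols: S 1/2→3/2, L 5→4, J 11/2→7/2, parity even→even.
Parity must change: even → even — fails.
ΔJ = 0, ±1 (not J=0↔0): J: 11/2 → 7/2, ΔJ = -2 — fails.
ΔS = 0: S: 1/2 → 3/2 — fails.
ΔL = 0, ±1 (not L=0↔0): L: 5 → 4, ΔL = -1 — passes.
Rule(s) violated: parity, ΔS, ΔJ.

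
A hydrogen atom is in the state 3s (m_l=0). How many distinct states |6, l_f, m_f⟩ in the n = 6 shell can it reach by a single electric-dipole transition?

E1 requires Δl = ±1, so l_f ∈ {-1, 1}; with 0 ≤ l_f ≤ n_f−1 = 5, the allowed l_f values are {1}.
For l_f = 1: m_f ∈ {m_i−1, m_i, m_i+1} ∩ [−1, 1] = {-1, 0, 1} → 3 states.
Total: 3.

3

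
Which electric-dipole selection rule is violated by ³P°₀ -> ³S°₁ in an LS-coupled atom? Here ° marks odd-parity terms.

parity

ΔJ = 0, ±1 (not J=0↔0): J: 0 → 1, ΔJ = +1 — satisfied.
Parity must change: odd → odd — violated.
ΔS = 0: S: 1 → 1 — satisfied.
ΔL = 0, ±1 (not L=0↔0): L: 1 → 0, ΔL = -1 — satisfied.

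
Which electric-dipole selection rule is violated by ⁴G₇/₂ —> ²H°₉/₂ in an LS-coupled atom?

Parity must change: even → odd — ✓.
ΔS = 0: S: 3/2 → 1/2 — ✗.
ΔL = 0, ±1 (not L=0↔0): L: 4 → 5, ΔL = +1 — ✓.
ΔJ = 0, ±1 (not J=0↔0): J: 7/2 → 9/2, ΔJ = +1 — ✓.

the ΔS = 0 rule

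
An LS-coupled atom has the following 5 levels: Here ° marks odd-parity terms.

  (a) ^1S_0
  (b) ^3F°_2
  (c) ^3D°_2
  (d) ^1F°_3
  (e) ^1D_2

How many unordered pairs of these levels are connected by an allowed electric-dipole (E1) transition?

1

(a)–(b): forbidden (ΔS, ΔL, ΔJ).
(a)–(c): forbidden (ΔS, ΔL, ΔJ).
(a)–(d): forbidden (ΔL, ΔJ).
(a)–(e): forbidden (parity, ΔL, ΔJ).
(b)–(c): forbidden (parity).
(b)–(d): forbidden (parity, ΔS).
(b)–(e): forbidden (ΔS).
(c)–(d): forbidden (parity, ΔS).
(c)–(e): forbidden (ΔS).
(d)–(e): allowed.
Allowed pairs: 1 of 10.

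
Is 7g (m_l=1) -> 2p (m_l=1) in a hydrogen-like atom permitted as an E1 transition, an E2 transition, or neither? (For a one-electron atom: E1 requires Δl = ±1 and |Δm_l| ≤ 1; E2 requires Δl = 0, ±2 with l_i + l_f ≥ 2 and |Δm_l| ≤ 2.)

Δl = 1 − 4 = -3; l_i + l_f = 5.
Δm_l = +0.
E1 (Δl = ±1, |Δm_l| ≤ 1): not satisfied.
E2 (Δl = 0,±2, l_i+l_f ≥ 2, |Δm_l| ≤ 2): not satisfied.

neither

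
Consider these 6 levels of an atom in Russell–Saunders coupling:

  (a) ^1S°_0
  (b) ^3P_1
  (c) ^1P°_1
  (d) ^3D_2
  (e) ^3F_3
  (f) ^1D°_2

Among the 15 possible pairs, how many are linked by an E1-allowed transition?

0

(a)–(b): forbidden (ΔS).
(a)–(c): forbidden (parity).
(a)–(d): forbidden (ΔS, ΔL, ΔJ).
(a)–(e): forbidden (ΔS, ΔL, ΔJ).
(a)–(f): forbidden (parity, ΔL, ΔJ).
(b)–(c): forbidden (ΔS).
(b)–(d): forbidden (parity).
(b)–(e): forbidden (parity, ΔL, ΔJ).
(b)–(f): forbidden (ΔS).
(c)–(d): forbidden (ΔS).
(c)–(e): forbidden (ΔS, ΔL, ΔJ).
(c)–(f): forbidden (parity).
(d)–(e): forbidden (parity).
(d)–(f): forbidden (ΔS).
(e)–(f): forbidden (ΔS).
Allowed pairs: 0 of 15.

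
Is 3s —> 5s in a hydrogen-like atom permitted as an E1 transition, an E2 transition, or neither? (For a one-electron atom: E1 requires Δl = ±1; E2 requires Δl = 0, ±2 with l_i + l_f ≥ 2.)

neither

Δl = 0 − 0 = +0; l_i + l_f = 0.
E1 (Δl = ±1): not satisfied.
E2 (Δl = 0,±2, l_i+l_f ≥ 2): not satisfied.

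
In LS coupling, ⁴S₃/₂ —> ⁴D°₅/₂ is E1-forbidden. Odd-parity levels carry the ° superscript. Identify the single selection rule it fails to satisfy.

Parity must change: even → odd — passes.
ΔS = 0: S: 3/2 → 3/2 — passes.
ΔL = 0, ±1 (not L=0↔0): L: 0 → 2, ΔL = +2 — fails.
ΔJ = 0, ±1 (not J=0↔0): J: 3/2 → 5/2, ΔJ = +1 — passes.

the ΔL = 0, ±1 rule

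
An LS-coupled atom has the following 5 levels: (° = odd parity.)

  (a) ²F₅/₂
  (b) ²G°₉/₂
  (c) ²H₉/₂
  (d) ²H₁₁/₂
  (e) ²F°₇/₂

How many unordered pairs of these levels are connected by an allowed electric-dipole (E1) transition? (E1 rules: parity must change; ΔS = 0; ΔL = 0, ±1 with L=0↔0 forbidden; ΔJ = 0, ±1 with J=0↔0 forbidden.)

(a)–(b): forbidden (ΔJ).
(a)–(c): forbidden (parity, ΔL, ΔJ).
(a)–(d): forbidden (parity, ΔL, ΔJ).
(a)–(e): allowed.
(b)–(c): allowed.
(b)–(d): allowed.
(b)–(e): forbidden (parity).
(c)–(d): forbidden (parity).
(c)–(e): forbidden (ΔL).
(d)–(e): forbidden (ΔL, ΔJ).
Allowed pairs: 3 of 10.

3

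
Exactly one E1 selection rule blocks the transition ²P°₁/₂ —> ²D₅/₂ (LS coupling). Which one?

the ΔJ = 0, ±1 rule

Initial level: S=1/2, L=1, J=1/2, parity odd. Final level: S=1/2, L=2, J=5/2, parity even.
ΔJ = 0, ±1 (not J=0↔0): J: 1/2 → 5/2, ΔJ = +2 — fails.
Parity must change: odd → even — ok.
ΔL = 0, ±1 (not L=0↔0): L: 1 → 2, ΔL = +1 — ok.
ΔS = 0: S: 1/2 → 1/2 — ok.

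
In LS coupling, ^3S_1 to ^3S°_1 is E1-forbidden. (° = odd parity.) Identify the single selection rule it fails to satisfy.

Parity must change: even → odd — ✓.
ΔS = 0: S: 1 → 1 — ✓.
ΔL = 0, ±1 (not L=0↔0): L: 0 → 0, ΔL = +0 — ✗.
ΔJ = 0, ±1 (not J=0↔0): J: 1 → 1, ΔJ = +0 — ✓.

the L=0 ↔ L=0 exclusion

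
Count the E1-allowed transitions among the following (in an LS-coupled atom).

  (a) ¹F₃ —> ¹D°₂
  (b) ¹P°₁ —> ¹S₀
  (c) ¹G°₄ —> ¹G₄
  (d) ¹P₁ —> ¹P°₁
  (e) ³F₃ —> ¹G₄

(a) allowed
(b) allowed
(c) allowed
(d) allowed
(e) forbidden (parity, ΔS fail)
Total allowed: 4 of 5.

4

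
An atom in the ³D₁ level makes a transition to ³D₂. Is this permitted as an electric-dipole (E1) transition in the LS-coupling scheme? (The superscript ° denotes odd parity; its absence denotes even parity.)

Initial level: S=1, L=2, J=1, parity even. Final level: S=1, L=2, J=2, parity even.
ΔS = 0: S: 1 → 1 — passes.
ΔJ = 0, ±1 (not J=0↔0): J: 1 → 2, ΔJ = +1 — passes.
Parity must change: even → even — fails.
ΔL = 0, ±1 (not L=0↔0): L: 2 → 2, ΔL = +0 — passes.
Rule(s) violated: parity.

forbidden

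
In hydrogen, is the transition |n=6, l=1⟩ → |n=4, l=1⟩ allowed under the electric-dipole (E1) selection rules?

Δl = 1 − 1 = +0; the E1 rule Δl = ±1 is ✗.
The transition is electric-dipole forbidden.

forbidden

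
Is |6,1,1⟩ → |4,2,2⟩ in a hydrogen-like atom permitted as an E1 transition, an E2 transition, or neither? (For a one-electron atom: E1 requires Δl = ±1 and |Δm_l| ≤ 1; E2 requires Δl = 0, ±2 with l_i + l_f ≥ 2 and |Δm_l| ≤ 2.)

E1

Δl = 2 − 1 = +1; l_i + l_f = 3.
Δm_l = +1.
E1 (Δl = ±1, |Δm_l| ≤ 1): satisfied.
E2 (Δl = 0,±2, l_i+l_f ≥ 2, |Δm_l| ≤ 2): not satisfied.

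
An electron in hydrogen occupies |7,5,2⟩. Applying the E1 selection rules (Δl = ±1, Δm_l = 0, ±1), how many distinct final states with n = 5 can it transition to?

3

E1 requires Δl = ±1, so l_f ∈ {4, 6}; with 0 ≤ l_f ≤ n_f−1 = 4, the allowed l_f values are {4}.
For l_f = 4: m_f ∈ {m_i−1, m_i, m_i+1} ∩ [−4, 4] = {1, 2, 3} → 3 states.
Total: 3.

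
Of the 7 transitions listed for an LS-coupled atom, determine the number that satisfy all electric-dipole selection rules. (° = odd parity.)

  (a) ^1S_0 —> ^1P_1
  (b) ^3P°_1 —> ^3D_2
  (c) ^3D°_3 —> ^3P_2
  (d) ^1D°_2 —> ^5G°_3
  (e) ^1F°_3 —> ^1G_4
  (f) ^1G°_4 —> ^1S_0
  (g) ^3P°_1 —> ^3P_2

4

(a) forbidden (parity fails)
(b) allowed
(c) allowed
(d) forbidden (parity, ΔS, ΔL fail)
(e) allowed
(f) forbidden (ΔL, ΔJ fail)
(g) allowed
Total allowed: 4 of 7.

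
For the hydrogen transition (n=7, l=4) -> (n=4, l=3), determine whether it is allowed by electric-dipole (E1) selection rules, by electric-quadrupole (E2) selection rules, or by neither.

Δl = 3 − 4 = -1; l_i + l_f = 7.
E1 (Δl = ±1): satisfied.
E2 (Δl = 0,±2, l_i+l_f ≥ 2): not satisfied.

E1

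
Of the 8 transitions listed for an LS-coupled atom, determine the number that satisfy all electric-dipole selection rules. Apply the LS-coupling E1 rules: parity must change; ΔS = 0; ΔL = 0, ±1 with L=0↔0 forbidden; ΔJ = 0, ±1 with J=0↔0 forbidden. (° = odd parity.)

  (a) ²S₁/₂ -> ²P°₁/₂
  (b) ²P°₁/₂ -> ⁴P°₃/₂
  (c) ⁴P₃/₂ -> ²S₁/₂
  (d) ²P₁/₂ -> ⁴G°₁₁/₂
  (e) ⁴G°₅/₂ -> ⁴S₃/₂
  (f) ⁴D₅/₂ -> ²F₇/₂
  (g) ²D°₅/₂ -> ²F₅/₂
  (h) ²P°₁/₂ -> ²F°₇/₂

2

(a) allowed
(b) forbidden (parity, ΔS fail)
(c) forbidden (parity, ΔS fail)
(d) forbidden (ΔS, ΔL, ΔJ fail)
(e) forbidden (ΔL fails)
(f) forbidden (parity, ΔS fail)
(g) allowed
(h) forbidden (parity, ΔL, ΔJ fail)
Total allowed: 2 of 8.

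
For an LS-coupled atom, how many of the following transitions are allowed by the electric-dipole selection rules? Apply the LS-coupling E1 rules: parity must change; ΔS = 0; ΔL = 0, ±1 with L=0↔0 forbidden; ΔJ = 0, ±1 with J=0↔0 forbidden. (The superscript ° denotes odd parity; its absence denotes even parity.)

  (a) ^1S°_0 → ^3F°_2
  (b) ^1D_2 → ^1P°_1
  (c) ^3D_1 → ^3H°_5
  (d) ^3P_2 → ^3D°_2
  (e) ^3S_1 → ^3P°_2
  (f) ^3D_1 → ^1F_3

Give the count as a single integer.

3

(a) forbidden (parity, ΔS, ΔL, ΔJ fail)
(b) allowed
(c) forbidden (ΔL, ΔJ fail)
(d) allowed
(e) allowed
(f) forbidden (parity, ΔS, ΔJ fail)
Total allowed: 3 of 6.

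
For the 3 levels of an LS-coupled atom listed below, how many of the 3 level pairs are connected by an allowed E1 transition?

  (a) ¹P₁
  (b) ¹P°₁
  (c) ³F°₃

1

(a)–(b): allowed.
(a)–(c): forbidden (ΔS, ΔL, ΔJ).
(b)–(c): forbidden (parity, ΔS, ΔL, ΔJ).
Allowed pairs: 1 of 3.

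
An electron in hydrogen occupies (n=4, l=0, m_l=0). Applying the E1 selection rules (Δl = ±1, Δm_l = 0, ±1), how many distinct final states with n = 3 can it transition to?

3

E1 requires Δl = ±1, so l_f ∈ {-1, 1}; with 0 ≤ l_f ≤ n_f−1 = 2, the allowed l_f values are {1}.
For l_f = 1: m_f ∈ {m_i−1, m_i, m_i+1} ∩ [−1, 1] = {-1, 0, 1} → 3 states.
Total: 3.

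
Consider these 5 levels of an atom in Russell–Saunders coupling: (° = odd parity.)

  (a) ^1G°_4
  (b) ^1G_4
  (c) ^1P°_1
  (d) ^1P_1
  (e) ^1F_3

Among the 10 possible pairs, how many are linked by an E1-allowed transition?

3

(a)–(b): allowed.
(a)–(c): forbidden (parity, ΔL, ΔJ).
(a)–(d): forbidden (ΔL, ΔJ).
(a)–(e): allowed.
(b)–(c): forbidden (ΔL, ΔJ).
(b)–(d): forbidden (parity, ΔL, ΔJ).
(b)–(e): forbidden (parity).
(c)–(d): allowed.
(c)–(e): forbidden (ΔL, ΔJ).
(d)–(e): forbidden (parity, ΔL, ΔJ).
Allowed pairs: 3 of 10.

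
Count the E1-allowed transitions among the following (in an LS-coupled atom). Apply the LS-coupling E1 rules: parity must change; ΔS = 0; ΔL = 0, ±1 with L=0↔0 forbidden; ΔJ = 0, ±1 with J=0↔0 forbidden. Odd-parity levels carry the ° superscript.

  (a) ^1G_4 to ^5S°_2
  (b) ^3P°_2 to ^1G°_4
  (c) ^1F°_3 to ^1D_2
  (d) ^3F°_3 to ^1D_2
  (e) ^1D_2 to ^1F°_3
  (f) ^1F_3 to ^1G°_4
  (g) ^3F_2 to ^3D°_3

(a) forbidden (ΔS, ΔL, ΔJ fail)
(b) forbidden (parity, ΔS, ΔL, ΔJ fail)
(c) allowed
(d) forbidden (ΔS fails)
(e) allowed
(f) allowed
(g) allowed
Total allowed: 4 of 7.

4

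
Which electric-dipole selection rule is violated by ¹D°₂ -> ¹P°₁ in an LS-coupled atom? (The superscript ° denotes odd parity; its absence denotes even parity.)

parity

Reading off the term symbols: S 0→0, L 2→1, J 2→1, parity odd→odd.
Parity must change: odd → odd — violated.
ΔS = 0: S: 0 → 0 — satisfied.
ΔL = 0, ±1 (not L=0↔0): L: 2 → 1, ΔL = -1 — satisfied.
ΔJ = 0, ±1 (not J=0↔0): J: 2 → 1, ΔJ = -1 — satisfied.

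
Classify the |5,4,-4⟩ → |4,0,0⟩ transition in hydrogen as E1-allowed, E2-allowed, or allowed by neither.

neither

Δl = 0 − 4 = -4; l_i + l_f = 4.
Δm_l = +4.
E1 (Δl = ±1, |Δm_l| ≤ 1): not satisfied.
E2 (Δl = 0,±2, l_i+l_f ≥ 2, |Δm_l| ≤ 2): not satisfied.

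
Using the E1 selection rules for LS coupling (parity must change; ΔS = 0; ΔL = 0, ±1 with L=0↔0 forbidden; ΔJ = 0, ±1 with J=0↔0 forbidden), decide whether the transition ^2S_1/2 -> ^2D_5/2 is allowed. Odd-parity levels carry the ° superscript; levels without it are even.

forbidden

Parity must change: even → even — ✗.
ΔS = 0: S: 1/2 → 1/2 — ✓.
ΔL = 0, ±1 (not L=0↔0): L: 0 → 2, ΔL = +2 — ✗.
ΔJ = 0, ±1 (not J=0↔0): J: 1/2 → 5/2, ΔJ = +2 — ✗.
Rule(s) violated: parity, ΔL, ΔJ.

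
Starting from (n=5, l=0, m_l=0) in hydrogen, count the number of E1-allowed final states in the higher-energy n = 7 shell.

E1 requires Δl = ±1, so l_f ∈ {-1, 1}; with 0 ≤ l_f ≤ n_f−1 = 6, the allowed l_f values are {1}.
For l_f = 1: m_f ∈ {m_i−1, m_i, m_i+1} ∩ [−1, 1] = {-1, 0, 1} → 3 states.
Total: 3.

3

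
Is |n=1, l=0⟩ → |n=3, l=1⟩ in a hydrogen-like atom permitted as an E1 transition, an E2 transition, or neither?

Δl = 1 − 0 = +1; l_i + l_f = 1.
E1 (Δl = ±1): satisfied.
E2 (Δl = 0,±2, l_i+l_f ≥ 2): not satisfied.

E1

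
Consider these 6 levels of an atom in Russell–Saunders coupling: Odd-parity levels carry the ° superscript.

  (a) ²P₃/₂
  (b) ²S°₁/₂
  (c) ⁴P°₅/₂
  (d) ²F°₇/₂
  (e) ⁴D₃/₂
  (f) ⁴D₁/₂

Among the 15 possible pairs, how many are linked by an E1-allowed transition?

(a)–(b): allowed.
(a)–(c): forbidden (ΔS).
(a)–(d): forbidden (ΔL, ΔJ).
(a)–(e): forbidden (parity, ΔS).
(a)–(f): forbidden (parity, ΔS).
(b)–(c): forbidden (parity, ΔS, ΔJ).
(b)–(d): forbidden (parity, ΔL, ΔJ).
(b)–(e): forbidden (ΔS, ΔL).
(b)–(f): forbidden (ΔS, ΔL).
(c)–(d): forbidden (parity, ΔS, ΔL).
(c)–(e): allowed.
(c)–(f): forbidden (ΔJ).
(d)–(e): forbidden (ΔS, ΔJ).
(d)–(f): forbidden (ΔS, ΔJ).
(e)–(f): forbidden (parity).
Allowed pairs: 2 of 15.

2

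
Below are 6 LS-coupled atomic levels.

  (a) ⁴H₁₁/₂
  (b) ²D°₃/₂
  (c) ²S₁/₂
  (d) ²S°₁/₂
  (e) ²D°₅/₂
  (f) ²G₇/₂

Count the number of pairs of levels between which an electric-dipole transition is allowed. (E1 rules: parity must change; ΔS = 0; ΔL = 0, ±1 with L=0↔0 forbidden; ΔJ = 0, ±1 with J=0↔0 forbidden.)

(a)–(b): forbidden (ΔS, ΔL, ΔJ).
(a)–(c): forbidden (parity, ΔS, ΔL, ΔJ).
(a)–(d): forbidden (ΔS, ΔL, ΔJ).
(a)–(e): forbidden (ΔS, ΔL, ΔJ).
(a)–(f): forbidden (parity, ΔS, ΔJ).
(b)–(c): forbidden (ΔL).
(b)–(d): forbidden (parity, ΔL).
(b)–(e): forbidden (parity).
(b)–(f): forbidden (ΔL, ΔJ).
(c)–(d): forbidden (ΔL).
(c)–(e): forbidden (ΔL, ΔJ).
(c)–(f): forbidden (parity, ΔL, ΔJ).
(d)–(e): forbidden (parity, ΔL, ΔJ).
(d)–(f): forbidden (ΔL, ΔJ).
(e)–(f): forbidden (ΔL).
Allowed pairs: 0 of 15.

0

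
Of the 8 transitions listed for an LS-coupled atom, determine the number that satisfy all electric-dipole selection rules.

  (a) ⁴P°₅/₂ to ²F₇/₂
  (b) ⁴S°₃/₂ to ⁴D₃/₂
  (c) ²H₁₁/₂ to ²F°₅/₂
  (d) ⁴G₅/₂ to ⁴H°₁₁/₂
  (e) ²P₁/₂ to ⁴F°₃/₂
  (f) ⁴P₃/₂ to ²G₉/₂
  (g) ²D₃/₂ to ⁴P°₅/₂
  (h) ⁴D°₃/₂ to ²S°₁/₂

(a) forbidden (ΔS, ΔL fail)
(b) forbidden (ΔL fails)
(c) forbidden (ΔL, ΔJ fail)
(d) forbidden (ΔJ fails)
(e) forbidden (ΔS, ΔL fail)
(f) forbidden (parity, ΔS, ΔL, ΔJ fail)
(g) forbidden (ΔS fails)
(h) forbidden (parity, ΔS, ΔL fail)
Total allowed: 0 of 8.

0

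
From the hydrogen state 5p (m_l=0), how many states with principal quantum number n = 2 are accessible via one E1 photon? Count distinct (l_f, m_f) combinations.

E1 requires Δl = ±1, so l_f ∈ {0, 2}; with 0 ≤ l_f ≤ n_f−1 = 1, the allowed l_f values are {0}.
For l_f = 0: m_f ∈ {m_i−1, m_i, m_i+1} ∩ [−0, 0] = {0} → 1 state.
Total: 1.

1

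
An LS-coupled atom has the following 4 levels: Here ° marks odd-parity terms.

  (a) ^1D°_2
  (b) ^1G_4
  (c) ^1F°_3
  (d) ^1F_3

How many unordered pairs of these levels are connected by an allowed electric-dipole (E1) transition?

3

(a)–(b): forbidden (ΔL, ΔJ).
(a)–(c): forbidden (parity).
(a)–(d): allowed.
(b)–(c): allowed.
(b)–(d): forbidden (parity).
(c)–(d): allowed.
Allowed pairs: 3 of 6.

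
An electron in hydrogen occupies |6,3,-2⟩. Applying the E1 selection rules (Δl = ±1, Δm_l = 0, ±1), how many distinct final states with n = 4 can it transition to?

E1 requires Δl = ±1, so l_f ∈ {2, 4}; with 0 ≤ l_f ≤ n_f−1 = 3, the allowed l_f values are {2}.
For l_f = 2: m_f ∈ {m_i−1, m_i, m_i+1} ∩ [−2, 2] = {-2, -1} → 2 states.
Total: 2.

2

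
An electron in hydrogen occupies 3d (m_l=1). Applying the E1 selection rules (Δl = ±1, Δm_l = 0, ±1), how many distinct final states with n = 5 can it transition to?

E1 requires Δl = ±1, so l_f ∈ {1, 3}; with 0 ≤ l_f ≤ n_f−1 = 4, the allowed l_f values are {1, 3}.
For l_f = 1: m_f ∈ {m_i−1, m_i, m_i+1} ∩ [−1, 1] = {0, 1} → 2 states.
For l_f = 3: m_f ∈ {m_i−1, m_i, m_i+1} ∩ [−3, 3] = {0, 1, 2} → 3 states.
Total: 5.

5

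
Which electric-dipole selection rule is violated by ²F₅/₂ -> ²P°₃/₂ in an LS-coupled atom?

Parity must change: even → odd — ok.
ΔS = 0: S: 1/2 → 1/2 — ok.
ΔL = 0, ±1 (not L=0↔0): L: 3 → 1, ΔL = -2 — fails.
ΔJ = 0, ±1 (not J=0↔0): J: 5/2 → 3/2, ΔJ = -1 — ok.

the ΔL = 0, ±1 rule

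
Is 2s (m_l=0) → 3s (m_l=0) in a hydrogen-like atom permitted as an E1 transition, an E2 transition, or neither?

neither

Δl = 0 − 0 = +0; l_i + l_f = 0.
Δm_l = +0.
E1 (Δl = ±1, |Δm_l| ≤ 1): not satisfied.
E2 (Δl = 0,±2, l_i+l_f ≥ 2, |Δm_l| ≤ 2): not satisfied.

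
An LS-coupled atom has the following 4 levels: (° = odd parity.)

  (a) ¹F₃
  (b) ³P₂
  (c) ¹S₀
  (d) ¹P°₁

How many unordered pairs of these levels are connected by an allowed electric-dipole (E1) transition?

1

(a)–(b): forbidden (parity, ΔS, ΔL).
(a)–(c): forbidden (parity, ΔL, ΔJ).
(a)–(d): forbidden (ΔL, ΔJ).
(b)–(c): forbidden (parity, ΔS, ΔJ).
(b)–(d): forbidden (ΔS).
(c)–(d): allowed.
Allowed pairs: 1 of 6.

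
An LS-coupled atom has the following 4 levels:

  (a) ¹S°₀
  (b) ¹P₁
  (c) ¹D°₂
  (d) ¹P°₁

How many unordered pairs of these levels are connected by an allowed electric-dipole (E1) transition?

3

(a)–(b): allowed.
(a)–(c): forbidden (parity, ΔL, ΔJ).
(a)–(d): forbidden (parity).
(b)–(c): allowed.
(b)–(d): allowed.
(c)–(d): forbidden (parity).
Allowed pairs: 3 of 6.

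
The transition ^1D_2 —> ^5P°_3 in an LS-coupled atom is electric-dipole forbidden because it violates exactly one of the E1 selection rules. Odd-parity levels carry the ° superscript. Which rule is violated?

the ΔS = 0 rule

Initial level: S=0, L=2, J=2, parity even. Final level: S=2, L=1, J=3, parity odd.
Parity must change: even → odd — satisfied.
ΔS = 0: S: 0 → 2 — violated.
ΔL = 0, ±1 (not L=0↔0): L: 2 → 1, ΔL = -1 — satisfied.
ΔJ = 0, ±1 (not J=0↔0): J: 2 → 3, ΔJ = +1 — satisfied.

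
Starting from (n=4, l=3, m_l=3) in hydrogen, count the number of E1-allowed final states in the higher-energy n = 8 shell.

4

E1 requires Δl = ±1, so l_f ∈ {2, 4}; with 0 ≤ l_f ≤ n_f−1 = 7, the allowed l_f values are {2, 4}.
For l_f = 2: m_f ∈ {m_i−1, m_i, m_i+1} ∩ [−2, 2] = {2} → 1 state.
For l_f = 4: m_f ∈ {m_i−1, m_i, m_i+1} ∩ [−4, 4] = {2, 3, 4} → 3 states.
Total: 4.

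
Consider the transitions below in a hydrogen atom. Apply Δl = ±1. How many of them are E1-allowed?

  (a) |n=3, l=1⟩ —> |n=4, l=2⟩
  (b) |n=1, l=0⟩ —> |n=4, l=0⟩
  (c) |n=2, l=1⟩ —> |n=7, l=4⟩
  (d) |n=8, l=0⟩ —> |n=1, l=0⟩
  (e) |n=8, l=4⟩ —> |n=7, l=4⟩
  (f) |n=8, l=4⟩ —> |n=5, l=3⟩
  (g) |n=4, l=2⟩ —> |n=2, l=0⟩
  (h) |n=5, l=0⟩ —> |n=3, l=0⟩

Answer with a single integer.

(a) allowed
(b) forbidden — Δl = +0 (E1 requires Δl = ±1)
(c) forbidden — Δl = +3 (E1 requires Δl = ±1)
(d) forbidden — Δl = +0 (E1 requires Δl = ±1)
(e) forbidden — Δl = +0 (E1 requires Δl = ±1)
(f) allowed
(g) forbidden — Δl = -2 (E1 requires Δl = ±1)
(h) forbidden — Δl = +0 (E1 requires Δl = ±1)
Total allowed: 2 of 8.

2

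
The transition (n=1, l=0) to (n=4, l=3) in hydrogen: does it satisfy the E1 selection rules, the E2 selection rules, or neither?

neither

Δl = 3 − 0 = +3; l_i + l_f = 3.
E1 (Δl = ±1): not satisfied.
E2 (Δl = 0,±2, l_i+l_f ≥ 2): not satisfied.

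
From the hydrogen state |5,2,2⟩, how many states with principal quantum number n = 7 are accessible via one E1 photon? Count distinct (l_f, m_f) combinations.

E1 requires Δl = ±1, so l_f ∈ {1, 3}; with 0 ≤ l_f ≤ n_f−1 = 6, the allowed l_f values are {1, 3}.
For l_f = 1: m_f ∈ {m_i−1, m_i, m_i+1} ∩ [−1, 1] = {1} → 1 state.
For l_f = 3: m_f ∈ {m_i−1, m_i, m_i+1} ∩ [−3, 3] = {1, 2, 3} → 3 states.
Total: 4.

4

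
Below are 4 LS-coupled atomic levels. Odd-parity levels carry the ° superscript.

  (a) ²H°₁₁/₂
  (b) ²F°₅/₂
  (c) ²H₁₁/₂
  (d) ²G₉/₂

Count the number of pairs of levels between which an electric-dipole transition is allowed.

(a)–(b): forbidden (parity, ΔL, ΔJ).
(a)–(c): allowed.
(a)–(d): allowed.
(b)–(c): forbidden (ΔL, ΔJ).
(b)–(d): forbidden (ΔJ).
(c)–(d): forbidden (parity).
Allowed pairs: 2 of 6.

2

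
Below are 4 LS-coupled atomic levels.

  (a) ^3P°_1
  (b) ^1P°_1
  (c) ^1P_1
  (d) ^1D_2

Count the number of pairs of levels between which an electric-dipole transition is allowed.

2

(a)–(b): forbidden (parity, ΔS).
(a)–(c): forbidden (ΔS).
(a)–(d): forbidden (ΔS).
(b)–(c): allowed.
(b)–(d): allowed.
(c)–(d): forbidden (parity).
Allowed pairs: 2 of 6.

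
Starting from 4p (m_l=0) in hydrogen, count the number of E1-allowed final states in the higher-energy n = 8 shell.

4

E1 requires Δl = ±1, so l_f ∈ {0, 2}; with 0 ≤ l_f ≤ n_f−1 = 7, the allowed l_f values are {0, 2}.
For l_f = 0: m_f ∈ {m_i−1, m_i, m_i+1} ∩ [−0, 0] = {0} → 1 state.
For l_f = 2: m_f ∈ {m_i−1, m_i, m_i+1} ∩ [−2, 2] = {-1, 0, 1} → 3 states.
Total: 4.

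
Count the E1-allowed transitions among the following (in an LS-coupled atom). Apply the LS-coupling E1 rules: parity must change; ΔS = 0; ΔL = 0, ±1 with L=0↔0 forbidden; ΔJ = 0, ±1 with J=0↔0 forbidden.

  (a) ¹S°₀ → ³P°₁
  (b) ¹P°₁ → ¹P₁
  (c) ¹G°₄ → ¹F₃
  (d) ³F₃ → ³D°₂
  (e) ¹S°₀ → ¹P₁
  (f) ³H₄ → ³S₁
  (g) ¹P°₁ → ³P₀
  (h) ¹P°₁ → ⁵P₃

(a) forbidden (parity, ΔS fail)
(b) allowed
(c) allowed
(d) allowed
(e) allowed
(f) forbidden (parity, ΔL, ΔJ fail)
(g) forbidden (ΔS fails)
(h) forbidden (ΔS, ΔJ fail)
Total allowed: 4 of 8.

4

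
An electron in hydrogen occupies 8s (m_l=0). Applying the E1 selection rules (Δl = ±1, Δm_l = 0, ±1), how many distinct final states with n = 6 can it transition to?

3

E1 requires Δl = ±1, so l_f ∈ {-1, 1}; with 0 ≤ l_f ≤ n_f−1 = 5, the allowed l_f values are {1}.
For l_f = 1: m_f ∈ {m_i−1, m_i, m_i+1} ∩ [−1, 1] = {-1, 0, 1} → 3 states.
Total: 3.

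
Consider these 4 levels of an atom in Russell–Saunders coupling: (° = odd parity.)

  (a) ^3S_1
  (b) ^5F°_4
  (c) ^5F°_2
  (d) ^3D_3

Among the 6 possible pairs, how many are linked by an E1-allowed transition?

(a)–(b): forbidden (ΔS, ΔL, ΔJ).
(a)–(c): forbidden (ΔS, ΔL).
(a)–(d): forbidden (parity, ΔL, ΔJ).
(b)–(c): forbidden (parity, ΔJ).
(b)–(d): forbidden (ΔS).
(c)–(d): forbidden (ΔS).
Allowed pairs: 0 of 6.

0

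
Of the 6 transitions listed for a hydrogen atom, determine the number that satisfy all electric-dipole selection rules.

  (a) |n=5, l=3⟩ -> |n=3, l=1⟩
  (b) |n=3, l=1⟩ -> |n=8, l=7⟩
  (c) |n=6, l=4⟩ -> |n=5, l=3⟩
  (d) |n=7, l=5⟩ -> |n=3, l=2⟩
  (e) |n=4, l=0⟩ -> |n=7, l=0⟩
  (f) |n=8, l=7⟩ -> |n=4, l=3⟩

1

(a) forbidden — Δl = -2 (E1 requires Δl = ±1)
(b) forbidden — Δl = +6 (E1 requires Δl = ±1)
(c) allowed
(d) forbidden — Δl = -3 (E1 requires Δl = ±1)
(e) forbidden — Δl = +0 (E1 requires Δl = ±1)
(f) forbidden — Δl = -4 (E1 requires Δl = ±1)
Total allowed: 1 of 6.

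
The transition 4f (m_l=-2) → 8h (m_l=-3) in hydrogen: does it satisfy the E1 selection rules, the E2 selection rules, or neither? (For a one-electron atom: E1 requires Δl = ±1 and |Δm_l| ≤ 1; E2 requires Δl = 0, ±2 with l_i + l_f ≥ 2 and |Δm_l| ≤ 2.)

Δl = 5 − 3 = +2; l_i + l_f = 8.
Δm_l = -1.
E1 (Δl = ±1, |Δm_l| ≤ 1): not satisfied.
E2 (Δl = 0,±2, l_i+l_f ≥ 2, |Δm_l| ≤ 2): satisfied.

E2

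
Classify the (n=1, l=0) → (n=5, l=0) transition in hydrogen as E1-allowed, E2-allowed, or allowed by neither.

Δl = 0 − 0 = +0; l_i + l_f = 0.
E1 (Δl = ±1): not satisfied.
E2 (Δl = 0,±2, l_i+l_f ≥ 2): not satisfied.

neither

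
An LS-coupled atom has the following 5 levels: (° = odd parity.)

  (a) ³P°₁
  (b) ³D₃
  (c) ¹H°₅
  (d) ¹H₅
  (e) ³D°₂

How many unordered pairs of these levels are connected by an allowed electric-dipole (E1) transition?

2

(a)–(b): forbidden (ΔJ).
(a)–(c): forbidden (parity, ΔS, ΔL, ΔJ).
(a)–(d): forbidden (ΔS, ΔL, ΔJ).
(a)–(e): forbidden (parity).
(b)–(c): forbidden (ΔS, ΔL, ΔJ).
(b)–(d): forbidden (parity, ΔS, ΔL, ΔJ).
(b)–(e): allowed.
(c)–(d): allowed.
(c)–(e): forbidden (parity, ΔS, ΔL, ΔJ).
(d)–(e): forbidden (ΔS, ΔL, ΔJ).
Allowed pairs: 2 of 10.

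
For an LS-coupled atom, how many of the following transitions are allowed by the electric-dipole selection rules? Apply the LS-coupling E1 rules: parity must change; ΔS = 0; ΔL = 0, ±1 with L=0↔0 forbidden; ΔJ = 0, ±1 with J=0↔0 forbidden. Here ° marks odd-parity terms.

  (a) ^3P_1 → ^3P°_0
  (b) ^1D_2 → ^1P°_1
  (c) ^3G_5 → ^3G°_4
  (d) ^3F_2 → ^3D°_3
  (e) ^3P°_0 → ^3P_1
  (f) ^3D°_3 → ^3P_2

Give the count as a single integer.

6

(a) allowed
(b) allowed
(c) allowed
(d) allowed
(e) allowed
(f) allowed
Total allowed: 6 of 6.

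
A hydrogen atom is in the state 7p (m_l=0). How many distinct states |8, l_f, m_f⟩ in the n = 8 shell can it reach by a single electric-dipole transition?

E1 requires Δl = ±1, so l_f ∈ {0, 2}; with 0 ≤ l_f ≤ n_f−1 = 7, the allowed l_f values are {0, 2}.
For l_f = 0: m_f ∈ {m_i−1, m_i, m_i+1} ∩ [−0, 0] = {0} → 1 state.
For l_f = 2: m_f ∈ {m_i−1, m_i, m_i+1} ∩ [−2, 2] = {-1, 0, 1} → 3 states.
Total: 4.

4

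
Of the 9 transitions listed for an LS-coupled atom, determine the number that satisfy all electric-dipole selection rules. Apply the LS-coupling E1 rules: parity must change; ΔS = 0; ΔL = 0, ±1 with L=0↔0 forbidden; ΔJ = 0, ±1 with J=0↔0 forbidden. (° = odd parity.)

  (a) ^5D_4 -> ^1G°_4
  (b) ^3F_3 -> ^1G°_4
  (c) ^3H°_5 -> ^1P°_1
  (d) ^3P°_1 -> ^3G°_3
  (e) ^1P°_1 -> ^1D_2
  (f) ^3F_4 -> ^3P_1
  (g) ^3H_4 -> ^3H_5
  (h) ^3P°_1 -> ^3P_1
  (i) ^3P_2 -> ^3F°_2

(a) forbidden (ΔS, ΔL fail)
(b) forbidden (ΔS fails)
(c) forbidden (parity, ΔS, ΔL, ΔJ fail)
(d) forbidden (parity, ΔL, ΔJ fail)
(e) allowed
(f) forbidden (parity, ΔL, ΔJ fail)
(g) forbidden (parity fails)
(h) allowed
(i) forbidden (ΔL fails)
Total allowed: 2 of 9.

2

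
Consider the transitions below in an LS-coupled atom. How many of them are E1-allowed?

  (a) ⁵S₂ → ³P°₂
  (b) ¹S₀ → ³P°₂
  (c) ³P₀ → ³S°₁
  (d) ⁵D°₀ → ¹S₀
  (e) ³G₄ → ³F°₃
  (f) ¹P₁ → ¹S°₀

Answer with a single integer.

3

(a) forbidden (ΔS fails)
(b) forbidden (ΔS, ΔJ fail)
(c) allowed
(d) forbidden (ΔS, ΔL, ΔJ fail)
(e) allowed
(f) allowed
Total allowed: 3 of 6.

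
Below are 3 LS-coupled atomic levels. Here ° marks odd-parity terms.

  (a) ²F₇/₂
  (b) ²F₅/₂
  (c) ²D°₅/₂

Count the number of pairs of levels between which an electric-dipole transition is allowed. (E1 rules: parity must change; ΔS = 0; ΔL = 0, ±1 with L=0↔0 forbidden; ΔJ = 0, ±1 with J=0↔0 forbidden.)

2

(a)–(b): forbidden (parity).
(a)–(c): allowed.
(b)–(c): allowed.
Allowed pairs: 2 of 3.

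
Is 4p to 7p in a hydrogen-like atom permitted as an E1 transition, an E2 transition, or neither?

Δl = 1 − 1 = +0; l_i + l_f = 2.
E1 (Δl = ±1): not satisfied.
E2 (Δl = 0,±2, l_i+l_f ≥ 2): satisfied.

E2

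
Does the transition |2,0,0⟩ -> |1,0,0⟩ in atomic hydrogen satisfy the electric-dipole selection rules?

forbidden

l: 0 → 0 (Δl = +0). Δl = ±1 violated.
Δm_l = 0 − (0) = +0. E1 requires Δm_l = 0, ±1: satisfied.
The transition is electric-dipole forbidden.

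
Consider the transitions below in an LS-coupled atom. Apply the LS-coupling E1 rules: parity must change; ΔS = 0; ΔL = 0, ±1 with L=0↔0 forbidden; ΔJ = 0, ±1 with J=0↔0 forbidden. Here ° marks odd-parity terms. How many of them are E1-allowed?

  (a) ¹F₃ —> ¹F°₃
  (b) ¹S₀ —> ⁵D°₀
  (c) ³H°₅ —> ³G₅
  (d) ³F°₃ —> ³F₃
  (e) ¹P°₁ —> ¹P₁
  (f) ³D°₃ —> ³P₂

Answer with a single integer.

(a) allowed
(b) forbidden (ΔS, ΔL, ΔJ fail)
(c) allowed
(d) allowed
(e) allowed
(f) allowed
Total allowed: 5 of 6.

5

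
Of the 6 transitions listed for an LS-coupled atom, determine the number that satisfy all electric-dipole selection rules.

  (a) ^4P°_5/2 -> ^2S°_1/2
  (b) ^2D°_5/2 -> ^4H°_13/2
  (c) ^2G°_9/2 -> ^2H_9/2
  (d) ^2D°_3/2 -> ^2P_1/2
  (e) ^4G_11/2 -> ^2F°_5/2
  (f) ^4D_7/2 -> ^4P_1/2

(a) forbidden (parity, ΔS, ΔJ fail)
(b) forbidden (parity, ΔS, ΔL, ΔJ fail)
(c) allowed
(d) allowed
(e) forbidden (ΔS, ΔJ fail)
(f) forbidden (parity, ΔJ fail)
Total allowed: 2 of 6.

2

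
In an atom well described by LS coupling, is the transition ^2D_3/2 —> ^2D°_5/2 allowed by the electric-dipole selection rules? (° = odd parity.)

allowed

Initial level: S=1/2, L=2, J=3/2, parity even. Final level: S=1/2, L=2, J=5/2, parity odd.
Parity must change: even → odd — passes.
ΔS = 0: S: 1/2 → 1/2 — passes.
ΔL = 0, ±1 (not L=0↔0): L: 2 → 2, ΔL = +0 — passes.
ΔJ = 0, ±1 (not J=0↔0): J: 3/2 → 5/2, ΔJ = +1 — passes.
All four E1 rules are satisfied.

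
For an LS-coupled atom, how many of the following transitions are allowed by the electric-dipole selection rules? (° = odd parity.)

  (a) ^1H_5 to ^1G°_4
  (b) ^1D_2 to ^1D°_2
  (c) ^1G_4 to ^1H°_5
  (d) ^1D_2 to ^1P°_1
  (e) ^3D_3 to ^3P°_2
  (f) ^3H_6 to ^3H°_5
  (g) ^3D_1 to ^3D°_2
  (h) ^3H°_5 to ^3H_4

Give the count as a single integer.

8

(a) allowed
(b) allowed
(c) allowed
(d) allowed
(e) allowed
(f) allowed
(g) allowed
(h) allowed
Total allowed: 8 of 8.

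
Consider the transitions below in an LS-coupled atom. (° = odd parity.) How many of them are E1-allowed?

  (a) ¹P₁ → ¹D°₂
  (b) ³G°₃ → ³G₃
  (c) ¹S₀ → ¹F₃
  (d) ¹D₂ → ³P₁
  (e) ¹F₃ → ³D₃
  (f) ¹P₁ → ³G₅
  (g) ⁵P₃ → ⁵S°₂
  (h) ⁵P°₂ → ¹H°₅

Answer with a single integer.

(a) allowed
(b) allowed
(c) forbidden (parity, ΔL, ΔJ fail)
(d) forbidden (parity, ΔS fail)
(e) forbidden (parity, ΔS fail)
(f) forbidden (parity, ΔS, ΔL, ΔJ fail)
(g) allowed
(h) forbidden (parity, ΔS, ΔL, ΔJ fail)
Total allowed: 3 of 8.

3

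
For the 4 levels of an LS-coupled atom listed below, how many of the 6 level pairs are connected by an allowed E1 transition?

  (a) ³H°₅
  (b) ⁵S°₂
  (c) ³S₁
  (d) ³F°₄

0

(a)–(b): forbidden (parity, ΔS, ΔL, ΔJ).
(a)–(c): forbidden (ΔL, ΔJ).
(a)–(d): forbidden (parity, ΔL).
(b)–(c): forbidden (ΔS, ΔL).
(b)–(d): forbidden (parity, ΔS, ΔL, ΔJ).
(c)–(d): forbidden (ΔL, ΔJ).
Allowed pairs: 0 of 6.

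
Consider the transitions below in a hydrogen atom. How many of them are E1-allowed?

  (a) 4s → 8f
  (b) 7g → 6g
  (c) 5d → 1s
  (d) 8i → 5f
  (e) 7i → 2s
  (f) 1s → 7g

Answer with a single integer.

0

(a) forbidden — Δl = +3 (E1 requires Δl = ±1)
(b) forbidden — Δl = +0 (E1 requires Δl = ±1)
(c) forbidden — Δl = -2 (E1 requires Δl = ±1)
(d) forbidden — Δl = -3 (E1 requires Δl = ±1)
(e) forbidden — Δl = -6 (E1 requires Δl = ±1)
(f) forbidden — Δl = +4 (E1 requires Δl = ±1)
Total allowed: 0 of 6.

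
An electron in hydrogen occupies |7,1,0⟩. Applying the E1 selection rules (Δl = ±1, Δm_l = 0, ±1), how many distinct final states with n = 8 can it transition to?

4

E1 requires Δl = ±1, so l_f ∈ {0, 2}; with 0 ≤ l_f ≤ n_f−1 = 7, the allowed l_f values are {0, 2}.
For l_f = 0: m_f ∈ {m_i−1, m_i, m_i+1} ∩ [−0, 0] = {0} → 1 state.
For l_f = 2: m_f ∈ {m_i−1, m_i, m_i+1} ∩ [−2, 2] = {-1, 0, 1} → 3 states.
Total: 4.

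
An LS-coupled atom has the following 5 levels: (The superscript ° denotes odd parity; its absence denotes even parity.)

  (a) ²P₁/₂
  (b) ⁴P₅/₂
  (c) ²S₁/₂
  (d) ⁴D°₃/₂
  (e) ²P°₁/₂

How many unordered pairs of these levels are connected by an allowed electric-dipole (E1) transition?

(a)–(b): forbidden (parity, ΔS, ΔJ).
(a)–(c): forbidden (parity).
(a)–(d): forbidden (ΔS).
(a)–(e): allowed.
(b)–(c): forbidden (parity, ΔS, ΔJ).
(b)–(d): allowed.
(b)–(e): forbidden (ΔS, ΔJ).
(c)–(d): forbidden (ΔS, ΔL).
(c)–(e): allowed.
(d)–(e): forbidden (parity, ΔS).
Allowed pairs: 3 of 10.

3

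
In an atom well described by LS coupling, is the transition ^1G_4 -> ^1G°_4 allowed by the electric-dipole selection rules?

allowed

Reading off the term symbols: S 0→0, L 4→4, J 4→4, parity even→odd.
ΔJ = 0, ±1 (not J=0↔0): J: 4 → 4, ΔJ = +0 — ✓.
ΔL = 0, ±1 (not L=0↔0): L: 4 → 4, ΔL = +0 — ✓.
Parity must change: even → odd — ✓.
ΔS = 0: S: 0 → 0 — ✓.
All four E1 rules are satisfied.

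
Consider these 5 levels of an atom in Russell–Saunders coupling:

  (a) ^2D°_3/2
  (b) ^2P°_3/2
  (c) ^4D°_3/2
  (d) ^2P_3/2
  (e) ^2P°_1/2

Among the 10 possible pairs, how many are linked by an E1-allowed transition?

(a)–(b): forbidden (parity).
(a)–(c): forbidden (parity, ΔS).
(a)–(d): allowed.
(a)–(e): forbidden (parity).
(b)–(c): forbidden (parity, ΔS).
(b)–(d): allowed.
(b)–(e): forbidden (parity).
(c)–(d): forbidden (ΔS).
(c)–(e): forbidden (parity, ΔS).
(d)–(e): allowed.
Allowed pairs: 3 of 10.

3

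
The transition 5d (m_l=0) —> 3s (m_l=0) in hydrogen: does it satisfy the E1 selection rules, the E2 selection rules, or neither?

Δl = 0 − 2 = -2; l_i + l_f = 2.
Δm_l = +0.
E1 (Δl = ±1, |Δm_l| ≤ 1): not satisfied.
E2 (Δl = 0,±2, l_i+l_f ≥ 2, |Δm_l| ≤ 2): satisfied.

E2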